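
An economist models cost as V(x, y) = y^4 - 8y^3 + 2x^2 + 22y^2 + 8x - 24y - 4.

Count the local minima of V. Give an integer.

V separates as a function of x plus a function of y, so ∇V=0 decouples.
∂V/∂x = 4(x + 2) = 0 at x ∈ {-2}; ∂V/∂y = 4(y - 3)(y - 2)(y - 1) = 0 at y ∈ {1, 2, 3}.
The Hessian is diagonal: diag(V_xx, V_yy). Second derivatives: V_xx(-2)=4; V_yy(1)=8, V_yy(2)=-4, V_yy(3)=8.
Local minima occur where both diagonal entries positive: (-2, 1), (-2, 3). Count: 2.

2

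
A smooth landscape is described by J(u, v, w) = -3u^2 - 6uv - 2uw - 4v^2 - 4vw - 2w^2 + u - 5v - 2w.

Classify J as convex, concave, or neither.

J is quadratic, so its Hessian is the constant matrix H = [[-6, -6, -2], [-6, -8, -4], [-2, -4, -4]].
Leading principal minors: -6, 12, -16.
Signs alternate −, +, − ⇒ H ≺ 0 ⇒ concave.

concave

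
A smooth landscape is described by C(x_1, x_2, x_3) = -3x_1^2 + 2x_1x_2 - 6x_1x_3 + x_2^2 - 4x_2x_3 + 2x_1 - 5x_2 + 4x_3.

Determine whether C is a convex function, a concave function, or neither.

neither

C is quadratic, so its Hessian is the constant matrix H = [[-6, 2, -6], [2, 2, -4], [-6, -4, 0]].
Leading principal minors: -6, -16, 120.
Neither pattern holds ⇒ H is indefinite ⇒ neither convex nor concave.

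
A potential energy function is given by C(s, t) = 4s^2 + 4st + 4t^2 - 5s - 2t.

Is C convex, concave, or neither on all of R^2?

C is quadratic, so its Hessian is the constant matrix H = [[8, 4], [4, 8]].
det(H) = 48, tr(H) = 16.
det(H) > 0 and tr(H) > 0, so H is positive definite everywhere: convex.

convex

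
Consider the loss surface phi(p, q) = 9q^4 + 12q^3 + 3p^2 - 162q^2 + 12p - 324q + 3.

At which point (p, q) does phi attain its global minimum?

phi(p,q) separates as A(p) + B(q) + 3, so its minimum is min A + min B + 3.
A'(p) = 6p + 12 vanishes at p ∈ {-2}; B'(q) = 36(q - 3)(q + 1)(q + 3) vanishes at q ∈ {-3, -1, 3}.
Local minima of A (where A''>0): A(-2)=-12. Local minima of B: B(-3)=-81, B(3)=-1377.
So the global minimum of phi is A(-2) + B(3) + 3 = -12 − 1377 + 3 = -1386, attained at (-2, 3).

(-2, 3)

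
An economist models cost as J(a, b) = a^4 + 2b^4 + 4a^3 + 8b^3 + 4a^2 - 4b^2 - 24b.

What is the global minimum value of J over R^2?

-18

J(a,b) separates as P(a) + Q(b), so its minimum is min P + min Q.
P'(a) = 4a(a + 1)(a + 2) vanishes at a ∈ {-2, -1, 0}; Q'(b) = 8(b - 1)(b + 1)(b + 3) vanishes at b ∈ {-3, -1, 1}.
Local minima of P (where P''>0): P(-2)=0, P(0)=0. Local minima of Q: Q(-3)=-18, Q(1)=-18.
So the global minimum of J is P(-2) + Q(-3) = 0 − 18 = -18, attained at (-2, -3).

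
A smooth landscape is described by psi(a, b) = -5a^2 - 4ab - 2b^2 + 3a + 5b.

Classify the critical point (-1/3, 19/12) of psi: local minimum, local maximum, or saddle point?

local maximum

The Hessian of psi is constant: H = [[-10, -4], [-4, -4]].
det(H) = (-10)·(-4) − (-4)² = 24.
det(H) > 0 and tr(H) = -14 < 0, so H is negative definite and the point is a local maximum.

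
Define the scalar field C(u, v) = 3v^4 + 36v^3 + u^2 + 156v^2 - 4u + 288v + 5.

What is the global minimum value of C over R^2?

C(u,v) separates as P(u) + Q(v) + 5, so its minimum is min P + min Q + 5.
P'(u) = 2u - 4 vanishes at u ∈ {2}; Q'(v) = 12(v + 2)(v + 3)(v + 4) vanishes at v ∈ {-4, -3, -2}.
Local minima of P (where P''>0): P(2)=-4. Local minima of Q: Q(-4)=-192, Q(-2)=-192.
So the global minimum of C is P(2) + Q(-4) + 5 = -4 − 192 + 5 = -191, attained at (2, -4).

-191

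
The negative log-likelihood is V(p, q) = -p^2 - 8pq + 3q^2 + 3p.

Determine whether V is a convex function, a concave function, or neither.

neither

V is quadratic, so its Hessian is the constant matrix H = [[-2, -8], [-8, 6]].
det(H) = -76, tr(H) = 4.
det(H) < 0, so H is indefinite: neither convex nor concave.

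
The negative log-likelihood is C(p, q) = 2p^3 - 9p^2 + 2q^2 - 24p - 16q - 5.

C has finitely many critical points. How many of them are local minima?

C separates as a function of p plus a function of q, so ∇C=0 decouples.
∂C/∂p = 6(p - 4)(p + 1) = 0 at p ∈ {-1, 4}; ∂C/∂q = 4(q - 4) = 0 at q ∈ {4}.
The Hessian is diagonal: diag(C_pp, C_qq). Second derivatives: C_pp(-1)=-30, C_pp(4)=30; C_qq(4)=4.
Local minima occur where both diagonal entries positive: (4, 4). Count: 1.

1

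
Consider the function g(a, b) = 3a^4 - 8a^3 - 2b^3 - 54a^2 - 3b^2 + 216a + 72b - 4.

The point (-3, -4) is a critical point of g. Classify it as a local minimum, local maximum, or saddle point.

The mixed partial ∂²g/∂a∂b is 0, so the Hessian at any point is diag(g_aa, g_bb) = diag(12(3a^2 - 4a - 9), -6(2b + 1)).
At (-3, -4): H = diag(360, 42).
Both eigenvalues are positive, so H is positive definite: a local minimum.

local minimum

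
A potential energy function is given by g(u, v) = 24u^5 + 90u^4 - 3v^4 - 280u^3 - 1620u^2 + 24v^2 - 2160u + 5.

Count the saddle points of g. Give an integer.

g separates as a function of u plus a function of v, so ∇g=0 decouples.
∂g/∂u = 120(u - 3)(u + 1)(u + 2)(u + 3) = 0 at u ∈ {-3, -2, -1, 3}; ∂g/∂v = -12v(v - 2)(v + 2) = 0 at v ∈ {-2, 0, 2}.
The Hessian is diagonal: diag(g_uu, g_vv). Second derivatives: g_uu(-3)=-1440, g_uu(-2)=600, g_uu(-1)=-960, g_uu(3)=14400; g_vv(-2)=-96, g_vv(0)=48, g_vv(2)=-96.
Saddle points occur where the two diagonal entries have opposite signs: (-3, 0), (-2, -2), (-2, 2), (-1, 0), (3, -2), (3, 2). Count: 6.

6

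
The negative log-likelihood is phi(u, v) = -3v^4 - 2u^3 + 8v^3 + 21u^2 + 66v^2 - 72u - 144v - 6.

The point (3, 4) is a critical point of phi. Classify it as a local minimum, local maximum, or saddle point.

saddle point

The mixed partial ∂²phi/∂u∂v is 0, so the Hessian at any point is diag(phi_uu, phi_vv) = diag(6(-2u + 7), 12(-3v^2 + 4v + 11)).
At (3, 4): H = diag(6, -252).
The eigenvalues have opposite signs, so H is indefinite: a saddle point.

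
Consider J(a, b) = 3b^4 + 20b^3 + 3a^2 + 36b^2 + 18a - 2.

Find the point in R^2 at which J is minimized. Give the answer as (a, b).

J(a,b) separates as P(a) + Q(b) − 2, so its minimum is min P + min Q − 2.
P'(a) = 6a + 18 vanishes at a ∈ {-3}; Q'(b) = 12b(b + 2)(b + 3) vanishes at b ∈ {-3, -2, 0}.
Local minima of P (where P''>0): P(-3)=-27. Local minima of Q: Q(-3)=27, Q(0)=0.
So the global minimum of J is P(-3) + Q(0) − 2 = -27 + 0 − 2 = -29, attained at (-3, 0).

(-3, 0)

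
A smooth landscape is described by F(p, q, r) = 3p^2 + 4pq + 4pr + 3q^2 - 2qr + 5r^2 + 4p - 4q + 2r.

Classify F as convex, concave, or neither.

F is quadratic, so its Hessian is the constant matrix H = [[6, 4, 4], [4, 6, -2], [4, -2, 10]].
Leading principal minors: 6, 20, 16.
All positive ⇒ H ≻ 0 ⇒ convex.

convex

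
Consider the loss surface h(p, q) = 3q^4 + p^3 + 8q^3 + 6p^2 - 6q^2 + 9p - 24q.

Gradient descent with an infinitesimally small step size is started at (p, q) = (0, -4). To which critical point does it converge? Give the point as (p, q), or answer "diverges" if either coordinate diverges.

h is separable, so gradient descent decouples: p follows -∂h/∂p, q follows -∂h/∂q.
∂h/∂p = 3(p + 1)(p + 3); at p=0 this is 9, so p decreases.
∂h/∂q = 12(q - 1)(q + 1)(q + 2); at q=-4 this is -360, so q increases.
p converges to its nearest critical value -1 (a local min of the p-part); q converges to -2. The iterate converges to (-1, -2).

(-1, -2)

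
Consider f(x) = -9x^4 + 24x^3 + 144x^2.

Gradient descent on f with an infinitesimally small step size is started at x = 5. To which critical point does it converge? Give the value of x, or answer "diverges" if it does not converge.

f'(x) = -36x(x - 4)(x + 2), so f'(5) = -1260.
Gradient descent moves in the -f' direction, i.e. x is increasing.
There is no critical point above x=5, and f' keeps the same sign, so the iterate runs off to +∞.

diverges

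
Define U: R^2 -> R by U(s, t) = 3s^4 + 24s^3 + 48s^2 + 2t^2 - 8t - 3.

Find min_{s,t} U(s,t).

U(s,t) separates as P(s) + Q(t) − 3, so its minimum is min P + min Q − 3.
P'(s) = 12s(s + 2)(s + 4) vanishes at s ∈ {-4, -2, 0}; Q'(t) = 4(t - 2) vanishes at t ∈ {2}.
Local minima of P (where P''>0): P(-4)=0, P(0)=0. Local minima of Q: Q(2)=-8.
So the global minimum of U is P(-4) + Q(2) − 3 = 0 − 8 − 3 = -11, attained at (-4, 2).

-11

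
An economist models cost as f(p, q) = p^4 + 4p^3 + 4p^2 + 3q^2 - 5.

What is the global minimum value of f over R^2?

-5

f(p,q) separates as A(p) + B(q) − 5, so its minimum is min A + min B − 5.
A'(p) = 4p(p + 1)(p + 2) vanishes at p ∈ {-2, -1, 0}; B'(q) = 6q vanishes at q ∈ {0}.
Local minima of A (where A''>0): A(-2)=0, A(0)=0. Local minima of B: B(0)=0.
So the global minimum of f is A(-2) + B(0) − 5 = 0 + 0 − 5 = -5, attained at (-2, 0).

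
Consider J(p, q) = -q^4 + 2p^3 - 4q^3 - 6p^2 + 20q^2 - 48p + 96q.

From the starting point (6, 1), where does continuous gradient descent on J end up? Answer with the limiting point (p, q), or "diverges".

(4, -2)

J is separable, so gradient descent decouples: p follows -∂J/∂p, q follows -∂J/∂q.
∂J/∂p = 6(p - 4)(p + 2); at p=6 this is 96, so p decreases.
∂J/∂q = -4(q - 3)(q + 2)(q + 4); at q=1 this is 120, so q decreases.
p converges to its nearest critical value 4 (a local min of the p-part); q converges to -2. The iterate converges to (4, -2).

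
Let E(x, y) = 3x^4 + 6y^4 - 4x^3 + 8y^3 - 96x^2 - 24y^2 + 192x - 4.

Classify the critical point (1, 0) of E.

The mixed partial ∂²E/∂x∂y is 0, so the Hessian at any point is diag(E_xx, E_yy) = diag(12(3x^2 - 2x - 16), 24(3y^2 + 2y - 2)).
At (1, 0): H = diag(-180, -48).
Both eigenvalues are negative, so H is negative definite: a local maximum.

local maximum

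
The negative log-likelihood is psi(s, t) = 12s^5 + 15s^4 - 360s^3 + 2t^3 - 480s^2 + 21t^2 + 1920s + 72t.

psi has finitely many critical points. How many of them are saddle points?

4

psi separates as a function of s plus a function of t, so ∇psi=0 decouples.
∂psi/∂s = 60(s - 4)(s - 1)(s + 2)(s + 4) = 0 at s ∈ {-4, -2, 1, 4}; ∂psi/∂t = 6(t + 3)(t + 4) = 0 at t ∈ {-4, -3}.
The Hessian is diagonal: diag(psi_ss, psi_tt). Second derivatives: psi_ss(-4)=-4800, psi_ss(-2)=2160, psi_ss(1)=-2700, psi_ss(4)=8640; psi_tt(-4)=-6, psi_tt(-3)=6.
Saddle points occur where the two diagonal entries have opposite signs: (-4, -3), (-2, -4), (1, -3), (4, -4). Count: 4.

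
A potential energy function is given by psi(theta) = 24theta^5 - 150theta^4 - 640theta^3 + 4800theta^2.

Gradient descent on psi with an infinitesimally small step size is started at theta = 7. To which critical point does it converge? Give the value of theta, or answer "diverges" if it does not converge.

psi'(theta) = 120theta(theta - 5)(theta - 4)(theta + 4), so psi'(7) = 55440.
Gradient descent moves in the -psi' direction, i.e. theta is decreasing.
The nearest critical point in that direction is theta = 5, where psi'' = 5400 > 0 (a local minimum). The iterate converges there.

5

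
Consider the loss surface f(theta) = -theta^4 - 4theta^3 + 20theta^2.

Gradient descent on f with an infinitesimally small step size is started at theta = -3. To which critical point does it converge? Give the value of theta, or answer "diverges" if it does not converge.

f'(theta) = -4theta(theta - 2)(theta + 5), so f'(-3) = -120.
Gradient descent moves in the -f' direction, i.e. theta is increasing.
The nearest critical point in that direction is theta = 0, where f'' = 40 > 0 (a local minimum). The iterate converges there.

0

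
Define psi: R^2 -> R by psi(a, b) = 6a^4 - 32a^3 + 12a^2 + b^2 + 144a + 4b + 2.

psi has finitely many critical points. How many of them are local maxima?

psi separates as a function of a plus a function of b, so ∇psi=0 decouples.
∂psi/∂a = 24(a - 3)(a - 2)(a + 1) = 0 at a ∈ {-1, 2, 3}; ∂psi/∂b = 2(b + 2) = 0 at b ∈ {-2}.
The Hessian is diagonal: diag(psi_aa, psi_bb). Second derivatives: psi_aa(-1)=288, psi_aa(2)=-72, psi_aa(3)=96; psi_bb(-2)=2.
Local maxima occur where both diagonal entries negative: none. Count: 0.

0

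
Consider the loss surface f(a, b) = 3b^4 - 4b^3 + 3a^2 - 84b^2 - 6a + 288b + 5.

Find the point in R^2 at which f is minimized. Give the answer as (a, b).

f(a,b) separates as P(a) + Q(b) + 5, so its minimum is min P + min Q + 5.
P'(a) = 6a - 6 vanishes at a ∈ {1}; Q'(b) = 12(b - 3)(b - 2)(b + 4) vanishes at b ∈ {-4, 2, 3}.
Local minima of P (where P''>0): P(1)=-3. Local minima of Q: Q(-4)=-1472, Q(3)=243.
So the global minimum of f is P(1) + Q(-4) + 5 = -3 − 1472 + 5 = -1470, attained at (1, -4).

(1, -4)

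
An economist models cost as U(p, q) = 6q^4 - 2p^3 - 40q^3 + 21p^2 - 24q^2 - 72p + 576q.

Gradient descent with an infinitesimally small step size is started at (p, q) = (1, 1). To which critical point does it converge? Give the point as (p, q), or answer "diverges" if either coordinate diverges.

U is separable, so gradient descent decouples: p follows -∂U/∂p, q follows -∂U/∂q.
∂U/∂p = -6(p - 4)(p - 3); at p=1 this is -36, so p increases.
∂U/∂q = 24(q - 4)(q - 3)(q + 2); at q=1 this is 432, so q decreases.
p converges to its nearest critical value 3 (a local min of the p-part); q converges to -2. The iterate converges to (3, -2).

(3, -2)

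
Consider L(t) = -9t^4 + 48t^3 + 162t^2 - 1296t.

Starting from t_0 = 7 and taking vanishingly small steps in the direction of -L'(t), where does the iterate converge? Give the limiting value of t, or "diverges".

diverges

L'(t) = -36(t - 4)(t - 3)(t + 3), so L'(7) = -4320.
Gradient descent moves in the -L' direction, i.e. t is increasing.
There is no critical point above t=7, and L' keeps the same sign, so the iterate runs off to +∞.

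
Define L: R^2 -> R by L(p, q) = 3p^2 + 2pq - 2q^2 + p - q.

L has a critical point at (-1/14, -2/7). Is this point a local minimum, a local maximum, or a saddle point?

saddle point

The Hessian of L is constant: H = [[6, 2], [2, -4]].
det(H) = 6·(-4) − 2² = -28.
Since det(H) < 0, H is indefinite and the critical point is a saddle point.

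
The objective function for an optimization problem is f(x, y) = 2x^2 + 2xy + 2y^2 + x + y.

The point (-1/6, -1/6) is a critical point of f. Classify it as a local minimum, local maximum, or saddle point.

local minimum

The Hessian of f is constant: H = [[4, 2], [2, 4]].
det(H) = 4·4 − 2² = 12.
det(H) > 0 and tr(H) = 8 > 0, so H is positive definite and the point is a local minimum.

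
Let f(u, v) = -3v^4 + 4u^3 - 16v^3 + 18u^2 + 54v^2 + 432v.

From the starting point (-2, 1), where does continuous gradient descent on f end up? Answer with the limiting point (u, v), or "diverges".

(0, -3)

f is separable, so gradient descent decouples: u follows -∂f/∂u, v follows -∂f/∂v.
∂f/∂u = 12u(u + 3); at u=-2 this is -24, so u increases.
∂f/∂v = -12(v - 3)(v + 3)(v + 4); at v=1 this is 480, so v decreases.
u converges to its nearest critical value 0 (a local min of the u-part); v converges to -3. The iterate converges to (0, -3).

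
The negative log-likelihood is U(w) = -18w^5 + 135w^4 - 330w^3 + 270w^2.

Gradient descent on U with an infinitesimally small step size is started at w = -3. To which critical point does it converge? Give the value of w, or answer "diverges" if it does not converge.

0

U'(w) = -90w(w - 3)(w - 2)(w - 1), so U'(-3) = -32400.
Gradient descent moves in the -U' direction, i.e. w is increasing.
The nearest critical point in that direction is w = 0, where U'' = 540 > 0 (a local minimum). The iterate converges there.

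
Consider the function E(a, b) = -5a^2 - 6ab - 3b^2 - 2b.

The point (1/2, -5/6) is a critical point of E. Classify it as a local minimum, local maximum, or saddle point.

The Hessian of E is constant: H = [[-10, -6], [-6, -6]].
det(H) = (-10)·(-6) − (-6)² = 24.
det(H) > 0 and tr(H) = -16 < 0, so H is negative definite and the point is a local maximum.

local maximum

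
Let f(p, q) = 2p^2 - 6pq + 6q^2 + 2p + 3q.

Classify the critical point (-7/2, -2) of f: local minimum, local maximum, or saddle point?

local minimum

The Hessian of f is constant: H = [[4, -6], [-6, 12]].
det(H) = 4·12 − (-6)² = 12.
det(H) > 0 and tr(H) = 16 > 0, so H is positive definite and the point is a local minimum.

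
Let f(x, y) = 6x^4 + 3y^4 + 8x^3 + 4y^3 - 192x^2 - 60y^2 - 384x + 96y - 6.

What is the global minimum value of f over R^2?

-3398

f(x,y) separates as P(x) + Q(y) − 6, so its minimum is min P + min Q − 6.
P'(x) = 24(x - 4)(x + 1)(x + 4) vanishes at x ∈ {-4, -1, 4}; Q'(y) = 12(y - 2)(y - 1)(y + 4) vanishes at y ∈ {-4, 1, 2}.
Local minima of P (where P''>0): P(-4)=-512, P(4)=-2560. Local minima of Q: Q(-4)=-832, Q(2)=32.
So the global minimum of f is P(4) + Q(-4) − 6 = -2560 − 832 − 6 = -3398, attained at (4, -4).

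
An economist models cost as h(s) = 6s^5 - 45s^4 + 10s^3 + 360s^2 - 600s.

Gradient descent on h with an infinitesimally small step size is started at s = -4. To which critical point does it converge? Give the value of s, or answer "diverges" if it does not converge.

diverges

h'(s) = 30(s - 5)(s - 2)(s - 1)(s + 2), so h'(-4) = 16200.
Gradient descent moves in the -h' direction, i.e. s is decreasing.
There is no critical point below s=-4, and h' keeps the same sign, so the iterate runs off to −∞.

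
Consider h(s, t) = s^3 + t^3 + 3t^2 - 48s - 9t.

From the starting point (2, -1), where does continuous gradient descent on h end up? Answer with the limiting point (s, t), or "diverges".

h is separable, so gradient descent decouples: s follows -∂h/∂s, t follows -∂h/∂t.
∂h/∂s = 3(s - 4)(s + 4); at s=2 this is -36, so s increases.
∂h/∂t = 3(t - 1)(t + 3); at t=-1 this is -12, so t increases.
s converges to its nearest critical value 4 (a local min of the s-part); t converges to 1. The iterate converges to (4, 1).

(4, 1)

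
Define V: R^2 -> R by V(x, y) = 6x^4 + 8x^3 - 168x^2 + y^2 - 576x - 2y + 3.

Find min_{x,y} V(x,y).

-2942

V(x,y) separates as P(x) + Q(y) + 3, so its minimum is min P + min Q + 3.
P'(x) = 24(x - 4)(x + 2)(x + 3) vanishes at x ∈ {-3, -2, 4}; Q'(y) = 2y - 2 vanishes at y ∈ {1}.
Local minima of P (where P''>0): P(-3)=486, P(4)=-2944. Local minima of Q: Q(1)=-1.
So the global minimum of V is P(4) + Q(1) + 3 = -2944 − 1 + 3 = -2942, attained at (4, 1).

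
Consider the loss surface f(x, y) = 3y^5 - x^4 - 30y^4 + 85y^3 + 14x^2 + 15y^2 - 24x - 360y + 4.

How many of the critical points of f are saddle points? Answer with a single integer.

6

f separates as a function of x plus a function of y, so ∇f=0 decouples.
∂f/∂x = -4(x - 2)(x - 1)(x + 3) = 0 at x ∈ {-3, 1, 2}; ∂f/∂y = 15(y - 4)(y - 3)(y - 2)(y + 1) = 0 at y ∈ {-1, 2, 3, 4}.
The Hessian is diagonal: diag(f_xx, f_yy). Second derivatives: f_xx(-3)=-80, f_xx(1)=16, f_xx(2)=-20; f_yy(-1)=-900, f_yy(2)=90, f_yy(3)=-60, f_yy(4)=150.
Saddle points occur where the two diagonal entries have opposite signs: (-3, 2), (-3, 4), (1, -1), (1, 3), (2, 2), (2, 4). Count: 6.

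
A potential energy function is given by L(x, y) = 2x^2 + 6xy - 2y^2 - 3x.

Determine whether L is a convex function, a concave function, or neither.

neither

L is quadratic, so its Hessian is the constant matrix H = [[4, 6], [6, -4]].
det(H) = -52, tr(H) = 0.
det(H) < 0, so H is indefinite: neither convex nor concave.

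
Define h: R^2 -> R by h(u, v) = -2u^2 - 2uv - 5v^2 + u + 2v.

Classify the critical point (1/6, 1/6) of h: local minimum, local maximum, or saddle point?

local maximum

The Hessian of h is constant: H = [[-4, -2], [-2, -10]].
det(H) = (-4)·(-10) − (-2)² = 36.
det(H) > 0 and tr(H) = -14 < 0, so H is negative definite and the point is a local maximum.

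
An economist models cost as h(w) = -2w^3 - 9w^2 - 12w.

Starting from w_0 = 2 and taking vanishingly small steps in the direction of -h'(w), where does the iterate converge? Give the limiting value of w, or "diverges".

h'(w) = -6(w + 1)(w + 2), so h'(2) = -72.
Gradient descent moves in the -h' direction, i.e. w is increasing.
There is no critical point above w=2, and h' keeps the same sign, so the iterate runs off to +∞.

diverges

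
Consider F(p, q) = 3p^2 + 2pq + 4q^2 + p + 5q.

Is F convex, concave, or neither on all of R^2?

F is quadratic, so its Hessian is the constant matrix H = [[6, 2], [2, 8]].
det(H) = 44, tr(H) = 14.
det(H) > 0 and tr(H) > 0, so H is positive definite everywhere: convex.

convex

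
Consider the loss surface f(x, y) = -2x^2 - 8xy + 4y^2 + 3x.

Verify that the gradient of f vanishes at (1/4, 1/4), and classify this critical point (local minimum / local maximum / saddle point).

saddle point

∇f = (-4x - 8y + 3, -8x + 8y); substituting (1/4, 1/4) gives ∇f = (0, 0), so (1/4, 1/4) is indeed a critical point.
The Hessian of f is constant: H = [[-4, -8], [-8, 8]].
det(H) = (-4)·8 − (-8)² = -96.
Since det(H) < 0, H is indefinite and the critical point is a saddle point.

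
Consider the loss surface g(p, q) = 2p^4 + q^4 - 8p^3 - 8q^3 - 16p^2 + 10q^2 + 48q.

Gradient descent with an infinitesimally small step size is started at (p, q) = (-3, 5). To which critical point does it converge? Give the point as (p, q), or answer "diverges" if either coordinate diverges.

g is separable, so gradient descent decouples: p follows -∂g/∂p, q follows -∂g/∂q.
∂g/∂p = 8p(p - 4)(p + 1); at p=-3 this is -336, so p increases.
∂g/∂q = 4(q - 4)(q - 3)(q + 1); at q=5 this is 48, so q decreases.
p converges to its nearest critical value -1 (a local min of the p-part); q converges to 4. The iterate converges to (-1, 4).

(-1, 4)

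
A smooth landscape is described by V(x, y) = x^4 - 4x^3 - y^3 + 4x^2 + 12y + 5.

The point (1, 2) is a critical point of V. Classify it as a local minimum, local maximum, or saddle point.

local maximum

The mixed partial ∂²V/∂x∂y is 0, so the Hessian at any point is diag(V_xx, V_yy) = diag(4(3x^2 - 6x + 2), -6y).
At (1, 2): H = diag(-4, -12).
Both eigenvalues are negative, so H is negative definite: a local maximum.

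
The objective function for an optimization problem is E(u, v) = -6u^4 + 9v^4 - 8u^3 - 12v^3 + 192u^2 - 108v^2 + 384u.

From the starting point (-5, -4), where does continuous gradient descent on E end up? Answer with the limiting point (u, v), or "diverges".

E is separable, so gradient descent decouples: u follows -∂E/∂u, v follows -∂E/∂v.
∂E/∂u = -24(u - 4)(u + 1)(u + 4); at u=-5 this is 864, so u decreases.
∂E/∂v = 36v(v - 3)(v + 2); at v=-4 this is -2016, so v increases.
The u-coordinate has no critical point in that direction and runs off to infinity.

diverges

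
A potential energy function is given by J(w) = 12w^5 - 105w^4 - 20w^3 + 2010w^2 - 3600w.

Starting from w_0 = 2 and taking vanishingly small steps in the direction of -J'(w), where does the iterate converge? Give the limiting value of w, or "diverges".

1

J'(w) = 60(w - 5)(w - 4)(w - 1)(w + 3), so J'(2) = 1800.
Gradient descent moves in the -J' direction, i.e. w is decreasing.
The nearest critical point in that direction is w = 1, where J'' = 2880 > 0 (a local minimum). The iterate converges there.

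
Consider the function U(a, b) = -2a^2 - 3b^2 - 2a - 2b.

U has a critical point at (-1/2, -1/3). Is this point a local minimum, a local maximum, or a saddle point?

local maximum

The Hessian of U is constant: H = [[-4, 0], [0, -6]].
det(H) = (-4)·(-6) − 0² = 24.
det(H) > 0 and tr(H) = -10 < 0, so H is negative definite and the point is a local maximum.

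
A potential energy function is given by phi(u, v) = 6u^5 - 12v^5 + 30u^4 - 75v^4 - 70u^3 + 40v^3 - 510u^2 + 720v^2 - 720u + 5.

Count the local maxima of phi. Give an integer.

phi separates as a function of u plus a function of v, so ∇phi=0 decouples.
∂phi/∂u = 30(u - 3)(u + 1)(u + 2)(u + 4) = 0 at u ∈ {-4, -2, -1, 3}; ∂phi/∂v = -60v(v - 2)(v + 3)(v + 4) = 0 at v ∈ {-4, -3, 0, 2}.
The Hessian is diagonal: diag(phi_uu, phi_vv). Second derivatives: phi_uu(-4)=-1260, phi_uu(-2)=300, phi_uu(-1)=-360, phi_uu(3)=4200; phi_vv(-4)=1440, phi_vv(-3)=-900, phi_vv(0)=1440, phi_vv(2)=-3600.
Local maxima occur where both diagonal entries negative: (-4, -3), (-4, 2), (-1, -3), (-1, 2). Count: 4.

4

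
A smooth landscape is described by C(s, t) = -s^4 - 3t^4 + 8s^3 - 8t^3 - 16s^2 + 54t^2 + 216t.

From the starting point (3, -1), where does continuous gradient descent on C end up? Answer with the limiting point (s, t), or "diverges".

C is separable, so gradient descent decouples: s follows -∂C/∂s, t follows -∂C/∂t.
∂C/∂s = -4s(s - 4)(s - 2); at s=3 this is 12, so s decreases.
∂C/∂t = -12(t - 3)(t + 2)(t + 3); at t=-1 this is 96, so t decreases.
s converges to its nearest critical value 2 (a local min of the s-part); t converges to -2. The iterate converges to (2, -2).

(2, -2)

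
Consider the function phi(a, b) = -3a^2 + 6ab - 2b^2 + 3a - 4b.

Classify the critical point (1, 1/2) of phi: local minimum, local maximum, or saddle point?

The Hessian of phi is constant: H = [[-6, 6], [6, -4]].
det(H) = (-6)·(-4) − 6² = -12.
Since det(H) < 0, H is indefinite and the critical point is a saddle point.

saddle point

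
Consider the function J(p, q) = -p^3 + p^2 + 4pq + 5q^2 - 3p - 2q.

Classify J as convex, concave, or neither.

neither

The term -p^3 is cubic, so the Hessian is not constant.
∂²J/∂p² = -6p + 2, which takes both signs as p varies (negative for sufficiently large p). A diagonal entry of the Hessian changing sign means the Hessian is neither positive- nor negative-semidefinite on all of R^2.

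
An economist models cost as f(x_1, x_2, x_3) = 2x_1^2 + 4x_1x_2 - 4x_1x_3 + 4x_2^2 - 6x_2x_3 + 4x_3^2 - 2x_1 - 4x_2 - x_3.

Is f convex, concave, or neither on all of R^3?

f is quadratic, so its Hessian is the constant matrix H = [[4, 4, -4], [4, 8, -6], [-4, -6, 8]].
Leading principal minors: 4, 16, 48.
All positive ⇒ H ≻ 0 ⇒ convex.

convex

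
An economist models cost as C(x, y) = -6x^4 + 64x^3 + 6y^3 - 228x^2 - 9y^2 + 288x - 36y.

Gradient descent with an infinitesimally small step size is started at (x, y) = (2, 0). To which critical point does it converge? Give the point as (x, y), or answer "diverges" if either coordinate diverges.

(3, 2)

C is separable, so gradient descent decouples: x follows -∂C/∂x, y follows -∂C/∂y.
∂C/∂x = -24(x - 4)(x - 3)(x - 1); at x=2 this is -48, so x increases.
∂C/∂y = 18(y - 2)(y + 1); at y=0 this is -36, so y increases.
x converges to its nearest critical value 3 (a local min of the x-part); y converges to 2. The iterate converges to (3, 2).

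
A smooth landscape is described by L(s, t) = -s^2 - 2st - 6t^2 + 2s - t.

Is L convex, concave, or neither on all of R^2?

L is quadratic, so its Hessian is the constant matrix H = [[-2, -2], [-2, -12]].
det(H) = 20, tr(H) = -14.
det(H) > 0 and tr(H) < 0, so H is negative definite everywhere: concave.

concave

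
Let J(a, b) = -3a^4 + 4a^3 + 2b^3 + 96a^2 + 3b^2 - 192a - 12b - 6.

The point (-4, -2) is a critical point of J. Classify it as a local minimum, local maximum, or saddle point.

local maximum

The mixed partial ∂²J/∂a∂b is 0, so the Hessian at any point is diag(J_aa, J_bb) = diag(12(-3a^2 + 2a + 16), 6(2b + 1)).
At (-4, -2): H = diag(-480, -18).
Both eigenvalues are negative, so H is negative definite: a local maximum.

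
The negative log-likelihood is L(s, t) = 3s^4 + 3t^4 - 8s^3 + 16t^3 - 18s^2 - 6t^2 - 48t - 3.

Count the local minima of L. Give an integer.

4

L separates as a function of s plus a function of t, so ∇L=0 decouples.
∂L/∂s = 12s(s - 3)(s + 1) = 0 at s ∈ {-1, 0, 3}; ∂L/∂t = 12(t - 1)(t + 1)(t + 4) = 0 at t ∈ {-4, -1, 1}.
The Hessian is diagonal: diag(L_ss, L_tt). Second derivatives: L_ss(-1)=48, L_ss(0)=-36, L_ss(3)=144; L_tt(-4)=180, L_tt(-1)=-72, L_tt(1)=120.
Local minima occur where both diagonal entries positive: (-1, -4), (-1, 1), (3, -4), (3, 1). Count: 4.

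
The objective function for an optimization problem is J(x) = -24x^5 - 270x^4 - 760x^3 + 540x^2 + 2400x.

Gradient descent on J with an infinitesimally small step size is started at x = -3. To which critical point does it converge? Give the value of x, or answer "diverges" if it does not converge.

-1

J'(x) = -120(x - 1)(x + 1)(x + 4)(x + 5), so J'(-3) = -1920.
Gradient descent moves in the -J' direction, i.e. x is increasing.
The nearest critical point in that direction is x = -1, where J'' = 2880 > 0 (a local minimum). The iterate converges there.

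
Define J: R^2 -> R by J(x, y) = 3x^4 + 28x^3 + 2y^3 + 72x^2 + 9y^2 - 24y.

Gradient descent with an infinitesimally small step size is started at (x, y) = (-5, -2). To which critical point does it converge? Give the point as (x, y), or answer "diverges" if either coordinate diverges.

J is separable, so gradient descent decouples: x follows -∂J/∂x, y follows -∂J/∂y.
∂J/∂x = 12x(x + 3)(x + 4); at x=-5 this is -120, so x increases.
∂J/∂y = 6(y - 1)(y + 4); at y=-2 this is -36, so y increases.
x converges to its nearest critical value -4 (a local min of the x-part); y converges to 1. The iterate converges to (-4, 1).

(-4, 1)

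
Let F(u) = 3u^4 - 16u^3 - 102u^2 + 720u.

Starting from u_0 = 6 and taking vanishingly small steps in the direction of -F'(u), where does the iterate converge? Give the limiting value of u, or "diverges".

F'(u) = 12(u - 5)(u - 3)(u + 4), so F'(6) = 360.
Gradient descent moves in the -F' direction, i.e. u is decreasing.
The nearest critical point in that direction is u = 5, where F'' = 216 > 0 (a local minimum). The iterate converges there.

5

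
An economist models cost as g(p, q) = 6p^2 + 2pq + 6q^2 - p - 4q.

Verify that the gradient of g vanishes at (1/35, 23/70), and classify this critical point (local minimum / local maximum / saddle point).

∇g = (12p + 2q - 1, 2p + 12q - 4); substituting (1/35, 23/70) gives ∇g = (0, 0), so (1/35, 23/70) is indeed a critical point.
The Hessian of g is constant: H = [[12, 2], [2, 12]].
det(H) = 12·12 − 2² = 140.
det(H) > 0 and tr(H) = 24 > 0, so H is positive definite and the point is a local minimum.

local minimum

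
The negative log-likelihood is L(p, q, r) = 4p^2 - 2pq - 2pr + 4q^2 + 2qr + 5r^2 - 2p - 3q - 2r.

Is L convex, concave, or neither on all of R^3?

L is quadratic, so its Hessian is the constant matrix H = [[8, -2, -2], [-2, 8, 2], [-2, 2, 10]].
Leading principal minors: 8, 60, 552.
All positive ⇒ H ≻ 0 ⇒ convex.

convex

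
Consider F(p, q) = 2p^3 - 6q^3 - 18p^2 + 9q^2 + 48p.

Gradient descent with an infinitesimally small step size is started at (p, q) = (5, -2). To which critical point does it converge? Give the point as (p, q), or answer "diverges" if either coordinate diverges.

(4, 0)

F is separable, so gradient descent decouples: p follows -∂F/∂p, q follows -∂F/∂q.
∂F/∂p = 6(p - 4)(p - 2); at p=5 this is 18, so p decreases.
∂F/∂q = -18q(q - 1); at q=-2 this is -108, so q increases.
p converges to its nearest critical value 4 (a local min of the p-part); q converges to 0. The iterate converges to (4, 0).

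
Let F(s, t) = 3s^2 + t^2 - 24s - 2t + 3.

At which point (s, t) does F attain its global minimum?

F(s,t) separates as P(s) + Q(t) + 3, so its minimum is min P + min Q + 3.
P'(s) = 6s - 24 vanishes at s ∈ {4}; Q'(t) = 2(t - 1) vanishes at t ∈ {1}.
Local minima of P (where P''>0): P(4)=-48. Local minima of Q: Q(1)=-1.
So the global minimum of F is P(4) + Q(1) + 3 = -48 − 1 + 3 = -46, attained at (4, 1).

(4, 1)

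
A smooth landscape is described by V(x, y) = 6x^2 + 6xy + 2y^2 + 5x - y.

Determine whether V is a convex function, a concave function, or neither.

convex

V is quadratic, so its Hessian is the constant matrix H = [[12, 6], [6, 4]].
det(H) = 12, tr(H) = 16.
det(H) > 0 and tr(H) > 0, so H is positive definite everywhere: convex.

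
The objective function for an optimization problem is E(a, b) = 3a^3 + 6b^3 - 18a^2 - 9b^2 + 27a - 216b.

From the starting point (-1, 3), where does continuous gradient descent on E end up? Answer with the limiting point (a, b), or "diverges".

E is separable, so gradient descent decouples: a follows -∂E/∂a, b follows -∂E/∂b.
∂E/∂a = 9(a - 3)(a - 1); at a=-1 this is 72, so a decreases.
∂E/∂b = 18(b - 4)(b + 3); at b=3 this is -108, so b increases.
The a-coordinate has no critical point in that direction and runs off to infinity.

diverges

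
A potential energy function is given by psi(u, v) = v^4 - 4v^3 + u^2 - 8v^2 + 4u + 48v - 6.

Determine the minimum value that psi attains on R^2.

-90

psi(u,v) separates as P(u) + Q(v) − 6, so its minimum is min P + min Q − 6.
P'(u) = 2u + 4 vanishes at u ∈ {-2}; Q'(v) = 4(v - 3)(v - 2)(v + 2) vanishes at v ∈ {-2, 2, 3}.
Local minima of P (where P''>0): P(-2)=-4. Local minima of Q: Q(-2)=-80, Q(3)=45.
So the global minimum of psi is P(-2) + Q(-2) − 6 = -4 − 80 − 6 = -90, attained at (-2, -2).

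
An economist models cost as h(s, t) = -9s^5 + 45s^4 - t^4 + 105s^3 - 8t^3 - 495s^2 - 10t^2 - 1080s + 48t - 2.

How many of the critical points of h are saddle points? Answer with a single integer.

6

h separates as a function of s plus a function of t, so ∇h=0 decouples.
∂h/∂s = -45(s - 4)(s - 3)(s + 1)(s + 2) = 0 at s ∈ {-2, -1, 3, 4}; ∂h/∂t = -4(t - 1)(t + 3)(t + 4) = 0 at t ∈ {-4, -3, 1}.
The Hessian is diagonal: diag(h_ss, h_tt). Second derivatives: h_ss(-2)=1350, h_ss(-1)=-900, h_ss(3)=900, h_ss(4)=-1350; h_tt(-4)=-20, h_tt(-3)=16, h_tt(1)=-80.
Saddle points occur where the two diagonal entries have opposite signs: (-2, -4), (-2, 1), (-1, -3), (3, -4), (3, 1), (4, -3). Count: 6.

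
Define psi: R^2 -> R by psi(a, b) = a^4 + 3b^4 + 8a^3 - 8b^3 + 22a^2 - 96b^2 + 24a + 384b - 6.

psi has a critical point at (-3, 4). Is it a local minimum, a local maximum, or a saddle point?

local minimum

The mixed partial ∂²psi/∂a∂b is 0, so the Hessian at any point is diag(psi_aa, psi_bb) = diag(4(3a^2 + 12a + 11), 12(3b^2 - 4b - 16)).
At (-3, 4): H = diag(8, 192).
Both eigenvalues are positive, so H is positive definite: a local minimum.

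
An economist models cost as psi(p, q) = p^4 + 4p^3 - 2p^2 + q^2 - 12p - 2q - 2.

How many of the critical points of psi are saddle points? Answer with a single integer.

psi separates as a function of p plus a function of q, so ∇psi=0 decouples.
∂psi/∂p = 4(p - 1)(p + 1)(p + 3) = 0 at p ∈ {-3, -1, 1}; ∂psi/∂q = 2(q - 1) = 0 at q ∈ {1}.
The Hessian is diagonal: diag(psi_pp, psi_qq). Second derivatives: psi_pp(-3)=32, psi_pp(-1)=-16, psi_pp(1)=32; psi_qq(1)=2.
Saddle points occur where the two diagonal entries have opposite signs: (-1, 1). Count: 1.

1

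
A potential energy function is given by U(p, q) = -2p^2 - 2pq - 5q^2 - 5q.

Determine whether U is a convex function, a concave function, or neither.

concave

U is quadratic, so its Hessian is the constant matrix H = [[-4, -2], [-2, -10]].
det(H) = 36, tr(H) = -14.
det(H) > 0 and tr(H) < 0, so H is negative definite everywhere: concave.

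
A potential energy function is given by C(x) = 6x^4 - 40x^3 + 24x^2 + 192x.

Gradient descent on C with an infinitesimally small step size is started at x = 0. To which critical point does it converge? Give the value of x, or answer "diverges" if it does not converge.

-1

C'(x) = 24(x - 4)(x - 2)(x + 1), so C'(0) = 192.
Gradient descent moves in the -C' direction, i.e. x is decreasing.
The nearest critical point in that direction is x = -1, where C'' = 360 > 0 (a local minimum). The iterate converges there.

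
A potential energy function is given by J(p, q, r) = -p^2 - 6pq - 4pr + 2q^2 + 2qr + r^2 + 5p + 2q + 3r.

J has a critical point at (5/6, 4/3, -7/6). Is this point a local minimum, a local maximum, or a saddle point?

saddle point

The Hessian is constant: H = [[-2, -6, -4], [-6, 4, 2], [-4, 2, 2]].
Leading principal minors: Δ₁ = -2, Δ₂ = -44, Δ₃ = -48.
The minors fit neither the all-positive nor the alternating-sign pattern, so H is indefinite: a saddle point.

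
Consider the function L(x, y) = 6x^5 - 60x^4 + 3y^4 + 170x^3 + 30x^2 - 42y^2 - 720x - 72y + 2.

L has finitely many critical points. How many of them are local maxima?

2

L separates as a function of x plus a function of y, so ∇L=0 decouples.
∂L/∂x = 30(x - 4)(x - 3)(x - 2)(x + 1) = 0 at x ∈ {-1, 2, 3, 4}; ∂L/∂y = 12(y - 3)(y + 1)(y + 2) = 0 at y ∈ {-2, -1, 3}.
The Hessian is diagonal: diag(L_xx, L_yy). Second derivatives: L_xx(-1)=-1800, L_xx(2)=180, L_xx(3)=-120, L_xx(4)=300; L_yy(-2)=60, L_yy(-1)=-48, L_yy(3)=240.
Local maxima occur where both diagonal entries negative: (-1, -1), (3, -1). Count: 2.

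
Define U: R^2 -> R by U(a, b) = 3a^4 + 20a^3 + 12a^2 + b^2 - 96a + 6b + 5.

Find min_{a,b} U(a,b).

U(a,b) separates as P(a) + Q(b) + 5, so its minimum is min P + min Q + 5.
P'(a) = 12(a - 1)(a + 2)(a + 4) vanishes at a ∈ {-4, -2, 1}; Q'(b) = 2b + 6 vanishes at b ∈ {-3}.
Local minima of P (where P''>0): P(-4)=64, P(1)=-61. Local minima of Q: Q(-3)=-9.
So the global minimum of U is P(1) + Q(-3) + 5 = -61 − 9 + 5 = -65, attained at (1, -3).

-65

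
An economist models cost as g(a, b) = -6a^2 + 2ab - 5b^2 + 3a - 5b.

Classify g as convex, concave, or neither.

concave

g is quadratic, so its Hessian is the constant matrix H = [[-12, 2], [2, -10]].
det(H) = 116, tr(H) = -22.
det(H) > 0 and tr(H) < 0, so H is negative definite everywhere: concave.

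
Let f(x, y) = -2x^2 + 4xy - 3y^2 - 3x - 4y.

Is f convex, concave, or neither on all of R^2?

concave

f is quadratic, so its Hessian is the constant matrix H = [[-4, 4], [4, -6]].
det(H) = 8, tr(H) = -10.
det(H) > 0 and tr(H) < 0, so H is negative definite everywhere: concave.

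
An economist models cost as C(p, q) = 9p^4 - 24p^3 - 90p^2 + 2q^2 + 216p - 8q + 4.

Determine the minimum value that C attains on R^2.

C(p,q) separates as A(p) + B(q) + 4, so its minimum is min A + min B + 4.
A'(p) = 36(p - 3)(p - 1)(p + 2) vanishes at p ∈ {-2, 1, 3}; B'(q) = 4q - 8 vanishes at q ∈ {2}.
Local minima of A (where A''>0): A(-2)=-456, A(3)=-81. Local minima of B: B(2)=-8.
So the global minimum of C is A(-2) + B(2) + 4 = -456 − 8 + 4 = -460, attained at (-2, 2).

-460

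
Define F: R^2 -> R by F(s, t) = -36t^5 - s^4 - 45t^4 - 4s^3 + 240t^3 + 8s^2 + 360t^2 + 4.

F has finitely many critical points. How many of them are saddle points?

F separates as a function of s plus a function of t, so ∇F=0 decouples.
∂F/∂s = -4s(s - 1)(s + 4) = 0 at s ∈ {-4, 0, 1}; ∂F/∂t = -180t(t - 2)(t + 1)(t + 2) = 0 at t ∈ {-2, -1, 0, 2}.
The Hessian is diagonal: diag(F_ss, F_tt). Second derivatives: F_ss(-4)=-80, F_ss(0)=16, F_ss(1)=-20; F_tt(-2)=1440, F_tt(-1)=-540, F_tt(0)=720, F_tt(2)=-4320.
Saddle points occur where the two diagonal entries have opposite signs: (-4, -2), (-4, 0), (0, -1), (0, 2), (1, -2), (1, 0). Count: 6.

6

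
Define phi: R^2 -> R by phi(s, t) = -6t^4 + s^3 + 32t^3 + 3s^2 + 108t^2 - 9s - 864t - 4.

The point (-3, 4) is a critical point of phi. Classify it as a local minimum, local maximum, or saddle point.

local maximum

The mixed partial ∂²phi/∂s∂t is 0, so the Hessian at any point is diag(phi_ss, phi_tt) = diag(6(s + 1), 24(-3t^2 + 8t + 9)).
At (-3, 4): H = diag(-12, -168).
Both eigenvalues are negative, so H is negative definite: a local maximum.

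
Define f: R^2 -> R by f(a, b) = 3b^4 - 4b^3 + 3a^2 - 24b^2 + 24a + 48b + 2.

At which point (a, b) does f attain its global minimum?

f(a,b) separates as P(a) + Q(b) + 2, so its minimum is min P + min Q + 2.
P'(a) = 6a + 24 vanishes at a ∈ {-4}; Q'(b) = 12(b - 2)(b - 1)(b + 2) vanishes at b ∈ {-2, 1, 2}.
Local minima of P (where P''>0): P(-4)=-48. Local minima of Q: Q(-2)=-112, Q(2)=16.
So the global minimum of f is P(-4) + Q(-2) + 2 = -48 − 112 + 2 = -158, attained at (-4, -2).

(-4, -2)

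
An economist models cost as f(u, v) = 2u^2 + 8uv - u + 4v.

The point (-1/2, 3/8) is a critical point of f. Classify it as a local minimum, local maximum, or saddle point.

The Hessian of f is constant: H = [[4, 8], [8, 0]].
det(H) = 4·0 − 8² = -64.
Since det(H) < 0, H is indefinite and the critical point is a saddle point.

saddle point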